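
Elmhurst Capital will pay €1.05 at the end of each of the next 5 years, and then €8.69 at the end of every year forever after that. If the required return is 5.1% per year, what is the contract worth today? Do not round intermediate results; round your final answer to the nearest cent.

PV of 5-year annuity: €1.05 × [1 − (1+0.051)^−5] / 0.051 = 4.53341
Perpetuity value at year 5: €8.69 / 0.051 = 170.39216
PV of perpetuity: 170.39216 / (1+0.051)^5 = 132.87278
Total PV = 4.53341 + 132.87278 = 137.40619

€137.41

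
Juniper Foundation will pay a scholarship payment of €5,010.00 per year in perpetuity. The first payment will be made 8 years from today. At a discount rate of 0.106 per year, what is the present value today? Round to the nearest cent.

€23347.80

Value at end of year 7: C / r = €5,010.00 / 0.106 = €47,264.1509
Discount to today: PV = €47,264.1509 / (1 + 0.106)^7 = €47,264.1509 / 2.024351 = €23,347.80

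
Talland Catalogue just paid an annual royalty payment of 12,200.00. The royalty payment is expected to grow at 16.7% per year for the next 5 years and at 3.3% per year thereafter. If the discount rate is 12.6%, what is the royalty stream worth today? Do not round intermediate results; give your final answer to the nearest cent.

D_1 = 14237.40000
D_2 = 16615.04580
D_3 = 19389.75845
D_4 = 22627.84811
D_5 = 26406.69874
Terminal value at year 5: TV = D_5×(1+g_2)/(r−g_2) = 27278.11980/0.093 = 293313.11615
P_0 = D_1/(1+r)^1 + D_2/(1+r)^2 + D_3/(1+r)^3 + D_4/(1+r)^4 + D_5/(1+r)^5 + TV/(1+r)^5
    = 12644.22735 + 13104.62995 + 13581.79676 + 14076.33820 + 14588.88693 + 162046.45375 = 230042.33294

230042.33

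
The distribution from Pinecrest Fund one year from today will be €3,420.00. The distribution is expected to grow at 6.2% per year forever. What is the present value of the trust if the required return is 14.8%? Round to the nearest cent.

€39767.44

Growing perpetuity: P = D₁ / (r − g) = €3,420.0000 / (0.148 − 0.062) = €39,767.44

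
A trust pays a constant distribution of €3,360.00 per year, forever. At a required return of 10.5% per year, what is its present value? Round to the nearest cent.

Level perpetuity: PV = C / r = €3,360.00 / 0.105 = €32,000.00

€32000.00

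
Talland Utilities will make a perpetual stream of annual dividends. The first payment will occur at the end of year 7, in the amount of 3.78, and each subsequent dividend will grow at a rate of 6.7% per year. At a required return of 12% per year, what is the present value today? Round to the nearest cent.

36.13

Value at end of year 6: C₁ / (r − g) = 3.78 / (0.12 − 0.067) = 71.3208
Discount to today: PV = 71.3208 / (1 + 0.12)^6 = 71.3208 / 1.973823 = 36.13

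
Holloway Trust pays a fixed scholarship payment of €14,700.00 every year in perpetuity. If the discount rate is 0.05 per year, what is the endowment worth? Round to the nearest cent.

€294000.00

Level perpetuity: PV = C / r = €14,700.00 / 0.05 = €294,000.00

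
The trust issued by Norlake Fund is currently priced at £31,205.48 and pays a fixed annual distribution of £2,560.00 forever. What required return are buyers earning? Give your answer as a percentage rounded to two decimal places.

P = C/r ⇒ r = C/P = £2,560.00/£31,205.48 = 0.082037

8.20%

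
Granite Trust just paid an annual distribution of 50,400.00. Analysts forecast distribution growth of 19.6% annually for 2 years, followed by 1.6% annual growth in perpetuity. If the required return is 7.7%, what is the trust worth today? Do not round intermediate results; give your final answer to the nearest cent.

1153324.33

D_1 = 60278.40000
D_2 = 72092.96640
Terminal value at year 2: TV = D_2×(1+g_2)/(r−g_2) = 73246.45386/0.061 = 1200761.53873
P_0 = D_1/(1+r)^1 + D_2/(1+r)^2 + TV/(1+r)^2
    = 55968.80223 + 62152.91315 + 1035202.61906 = 1153324.33444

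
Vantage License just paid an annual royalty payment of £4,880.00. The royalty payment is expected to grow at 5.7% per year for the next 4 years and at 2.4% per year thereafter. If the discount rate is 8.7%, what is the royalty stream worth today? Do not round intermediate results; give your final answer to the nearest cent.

D_1 = 5158.16000
D_2 = 5452.17512
D_3 = 5762.94910
D_4 = 6091.43720
Terminal value at year 4: TV = D_4×(1+g_2)/(r−g_2) = 6237.63169/0.063 = 99010.02688
P_0 = D_1/(1+r)^1 + D_2/(1+r)^2 + D_3/(1+r)^3 + D_4/(1+r)^4 + TV/(1+r)^4
    = 4745.31739 + 4614.35187 + 4487.00085 + 4363.16458 + 70918.73855 = 89128.57323

£89128.57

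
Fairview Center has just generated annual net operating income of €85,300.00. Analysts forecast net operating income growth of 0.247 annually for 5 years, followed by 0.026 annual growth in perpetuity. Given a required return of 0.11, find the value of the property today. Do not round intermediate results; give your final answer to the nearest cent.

D_1 = 106369.10000
D_2 = 132642.26770
D_3 = 165404.90782
D_4 = 206259.92005
D_5 = 257206.12031
Terminal value at year 5: TV = D_5×(1+g_2)/(r−g_2) = 263893.47944/0.084 = 3141589.04090
P_0 = D_1/(1+r)^1 + D_2/(1+r)^2 + D_3/(1+r)^3 + D_4/(1+r)^4 + D_5/(1+r)^5 + TV/(1+r)^5
    = 95828.01802 + 107655.44006 + 120942.64302 + 135869.79806 + 152639.31368 + 1864380.18853 = 2477315.40138

€2477315.40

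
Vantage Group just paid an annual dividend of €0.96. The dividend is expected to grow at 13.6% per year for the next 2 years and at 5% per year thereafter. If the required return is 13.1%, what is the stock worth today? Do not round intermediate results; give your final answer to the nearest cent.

D_1 = 1.09056
D_2 = 1.23888
Terminal value at year 2: TV = D_2×(1+g_2)/(r−g_2) = 1.30082/0.081 = 16.05951
P_0 = D_1/(1+r)^1 + D_2/(1+r)^2 + TV/(1+r)^2
    = 0.96424 + 0.96851 + 12.55472 = 14.48747

€14.49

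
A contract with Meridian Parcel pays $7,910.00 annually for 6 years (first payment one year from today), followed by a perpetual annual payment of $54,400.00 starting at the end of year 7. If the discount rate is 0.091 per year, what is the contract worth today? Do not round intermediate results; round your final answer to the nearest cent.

PV of 6-year annuity: $7,910.00 × [1 − (1+0.091)^−6] / 0.091 = 35378.07174
Perpetuity value at year 6: $54,400.00 / 0.091 = 597802.19780
PV of perpetuity: 597802.19780 / (1+0.091)^6 = 354494.09381
Total PV = 35378.07174 + 354494.09381 = 389872.16555

$389872.17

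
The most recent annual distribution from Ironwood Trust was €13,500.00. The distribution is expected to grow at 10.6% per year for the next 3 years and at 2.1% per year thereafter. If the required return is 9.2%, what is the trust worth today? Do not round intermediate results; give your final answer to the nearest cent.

D_1 = 14931.00000
D_2 = 16513.68600
D_3 = 18264.13672
Terminal value at year 3: TV = D_3×(1+g_2)/(r−g_2) = 18647.68359/0.071 = 262643.43080
P_0 = D_1/(1+r)^1 + D_2/(1+r)^2 + D_3/(1+r)^3 + TV/(1+r)^3
    = 13673.07692 + 13848.37278 + 14025.91602 + 201696.62336 = 243243.98908

€243243.99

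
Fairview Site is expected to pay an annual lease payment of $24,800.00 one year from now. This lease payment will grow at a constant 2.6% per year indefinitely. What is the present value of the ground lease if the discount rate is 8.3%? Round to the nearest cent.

Growing perpetuity: P = D₁ / (r − g) = $24,800.0000 / (0.083 − 0.026) = $435,087.72

$435087.72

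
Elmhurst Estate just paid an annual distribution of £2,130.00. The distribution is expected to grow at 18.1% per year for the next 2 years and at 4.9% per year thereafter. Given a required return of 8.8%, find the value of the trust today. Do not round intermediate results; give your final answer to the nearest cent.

£72326.23

D_1 = 2515.53000
D_2 = 2970.84093
Terminal value at year 2: TV = D_2×(1+g_2)/(r−g_2) = 3116.41214/0.039 = 79908.00348
P_0 = D_1/(1+r)^1 + D_2/(1+r)^2 + TV/(1+r)^2
    = 2312.06801 + 2509.69883 + 67504.46336 = 72326.23020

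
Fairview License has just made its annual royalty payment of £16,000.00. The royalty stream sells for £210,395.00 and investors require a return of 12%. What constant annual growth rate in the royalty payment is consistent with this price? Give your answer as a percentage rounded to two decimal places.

4.08%

P = D₀(1+g)/(r−g) ⇒ P(r−g) = D₀(1+g) ⇒ g(P+D₀) = P·r − D₀
g = (P·r − D₀)/(P + D₀) = (£210,395.00×0.12 − £16,000.00) / (£210,395.00 + £16,000.00) = 0.040846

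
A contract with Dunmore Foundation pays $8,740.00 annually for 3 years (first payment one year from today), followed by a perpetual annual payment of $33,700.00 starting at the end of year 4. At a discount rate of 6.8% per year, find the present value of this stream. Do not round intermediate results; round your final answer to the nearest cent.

$429845.22

PV of 3-year annuity: $8,740.00 × [1 − (1+0.068)^−3] / 0.068 = 23020.59276
Perpetuity value at year 3: $33,700.00 / 0.068 = 495588.23529
PV of perpetuity: 495588.23529 / (1+0.068)^3 = 406824.62247
Total PV = 23020.59276 + 406824.62247 = 429845.21523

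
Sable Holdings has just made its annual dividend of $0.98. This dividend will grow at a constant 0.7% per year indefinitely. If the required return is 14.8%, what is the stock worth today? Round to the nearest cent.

D₁ = D₀ × (1 + g) = $0.98 × 1.007 = $0.9869
Growing perpetuity: P = D₁ / (r − g) = $0.9869 / (0.148 − 0.007) = $7.00

$7.00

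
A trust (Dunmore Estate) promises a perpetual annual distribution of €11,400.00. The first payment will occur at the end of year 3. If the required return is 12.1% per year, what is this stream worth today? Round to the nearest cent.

Value at end of year 2: C / r = €11,400.00 / 0.121 = €94,214.8760
Discount to today: PV = €94,214.8760 / (1 + 0.121)^2 = €94,214.8760 / 1.256641 = €74,973.58

€74973.58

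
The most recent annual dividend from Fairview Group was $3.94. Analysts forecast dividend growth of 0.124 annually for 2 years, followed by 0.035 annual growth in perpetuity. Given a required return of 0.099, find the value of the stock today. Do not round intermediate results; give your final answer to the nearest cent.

D_1 = 4.42856
D_2 = 4.97770
Terminal value at year 2: TV = D_2×(1+g_2)/(r−g_2) = 5.15192/0.064 = 80.49877
P_0 = D_1/(1+r)^1 + D_2/(1+r)^2 + TV/(1+r)^2
    = 4.02963 + 4.12129 + 66.64903 = 74.79995

$74.80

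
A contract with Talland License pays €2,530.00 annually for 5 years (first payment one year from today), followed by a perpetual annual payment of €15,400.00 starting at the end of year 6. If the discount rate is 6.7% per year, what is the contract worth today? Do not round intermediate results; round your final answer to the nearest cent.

PV of 5-year annuity: €2,530.00 × [1 − (1+0.067)^−5] / 0.067 = 10457.36088
Perpetuity value at year 5: €15,400.00 / 0.067 = 229850.74627
PV of perpetuity: 229850.74627 / (1+0.067)^5 = 166197.24526
Total PV = 10457.36088 + 166197.24526 = 176654.60614

€176654.61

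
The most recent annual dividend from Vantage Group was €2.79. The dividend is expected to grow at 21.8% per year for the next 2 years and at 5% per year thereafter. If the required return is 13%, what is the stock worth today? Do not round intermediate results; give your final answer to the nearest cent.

D_1 = 3.39822
D_2 = 4.13903
Terminal value at year 2: TV = D_2×(1+g_2)/(r−g_2) = 4.34598/0.08 = 54.32479
P_0 = D_1/(1+r)^1 + D_2/(1+r)^2 + TV/(1+r)^2
    = 3.00727 + 3.24147 + 42.54428 = 48.79303

€48.79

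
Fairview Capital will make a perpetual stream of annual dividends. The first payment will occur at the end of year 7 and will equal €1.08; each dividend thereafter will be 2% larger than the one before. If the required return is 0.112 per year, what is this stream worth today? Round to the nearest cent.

Value at end of year 6: C₁ / (r − g) = €1.08 / (0.112 − 0.02) = €11.7391
Discount to today: PV = €11.7391 / (1 + 0.112)^6 = €11.7391 / 1.890727 = €6.21

€6.21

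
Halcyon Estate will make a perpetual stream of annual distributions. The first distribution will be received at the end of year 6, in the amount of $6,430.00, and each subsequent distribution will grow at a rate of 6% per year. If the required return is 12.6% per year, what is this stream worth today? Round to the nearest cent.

$53823.89

Value at end of year 5: C₁ / (r − g) = $6,430.00 / (0.126 − 0.06) = $97,424.2424
Discount to today: PV = $97,424.2424 / (1 + 0.126)^5 = $97,424.2424 / 1.810056 = $53,823.89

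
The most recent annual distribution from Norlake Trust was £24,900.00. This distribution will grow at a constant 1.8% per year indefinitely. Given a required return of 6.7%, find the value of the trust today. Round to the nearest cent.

D₁ = D₀ × (1 + g) = £24,900.00 × 1.018 = £25,348.2000
Growing perpetuity: P = D₁ / (r − g) = £25,348.2000 / (0.067 − 0.018) = £517,310.20

£517310.20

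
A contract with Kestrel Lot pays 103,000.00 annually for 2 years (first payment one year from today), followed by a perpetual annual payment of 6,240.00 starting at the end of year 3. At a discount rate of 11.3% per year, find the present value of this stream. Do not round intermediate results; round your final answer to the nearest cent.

220267.25

PV of 2-year annuity: 103,000.00 × [1 − (1+0.113)^−2] / 0.113 = 175689.73715
Perpetuity value at year 2: 6,240.00 / 0.113 = 55221.23894
PV of perpetuity: 55221.23894 / (1+0.113)^2 = 44577.51117
Total PV = 175689.73715 + 44577.51117 = 220267.24832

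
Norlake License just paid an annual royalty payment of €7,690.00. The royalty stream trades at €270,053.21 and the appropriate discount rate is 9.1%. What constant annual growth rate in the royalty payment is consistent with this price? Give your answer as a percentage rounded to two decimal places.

P = D₀(1+g)/(r−g) ⇒ P(r−g) = D₀(1+g) ⇒ g(P+D₀) = P·r − D₀
g = (P·r − D₀)/(P + D₀) = (€270,053.21×0.091 − €7,690.00) / (€270,053.21 + €7,690.00) = 0.060793

6.08%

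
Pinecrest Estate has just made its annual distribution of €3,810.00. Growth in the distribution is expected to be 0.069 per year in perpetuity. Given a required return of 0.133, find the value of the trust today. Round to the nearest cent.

€63638.91

D₁ = D₀ × (1 + g) = €3,810.00 × 1.069 = €4,072.8900
Growing perpetuity: P = D₁ / (r − g) = €4,072.8900 / (0.133 − 0.069) = €63,638.91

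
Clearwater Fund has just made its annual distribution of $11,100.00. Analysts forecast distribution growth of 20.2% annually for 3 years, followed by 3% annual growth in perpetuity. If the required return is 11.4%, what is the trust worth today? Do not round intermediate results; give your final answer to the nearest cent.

D_1 = 13342.20000
D_2 = 16037.32440
D_3 = 19276.86393
Terminal value at year 3: TV = D_3×(1+g_2)/(r−g_2) = 19855.16985/0.084 = 236371.06960
P_0 = D_1/(1+r)^1 + D_2/(1+r)^2 + D_3/(1+r)^3 + TV/(1+r)^3
    = 11976.84022 + 12922.94609 + 13943.78922 + 170977.41547 = 209820.99100

$209820.99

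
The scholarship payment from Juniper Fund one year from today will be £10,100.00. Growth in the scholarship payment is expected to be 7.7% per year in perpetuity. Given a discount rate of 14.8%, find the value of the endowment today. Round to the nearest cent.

£142253.52

Growing perpetuity: P = D₁ / (r − g) = £10,100.0000 / (0.148 − 0.077) = £142,253.52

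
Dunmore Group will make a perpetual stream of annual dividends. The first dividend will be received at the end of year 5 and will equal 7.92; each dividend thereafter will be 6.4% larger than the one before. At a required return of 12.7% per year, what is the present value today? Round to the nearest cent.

77.93

Value at end of year 4: C₁ / (r − g) = 7.92 / (0.127 − 0.064) = 125.7143
Discount to today: PV = 125.7143 / (1 + 0.127)^4 = 125.7143 / 1.613228 = 77.93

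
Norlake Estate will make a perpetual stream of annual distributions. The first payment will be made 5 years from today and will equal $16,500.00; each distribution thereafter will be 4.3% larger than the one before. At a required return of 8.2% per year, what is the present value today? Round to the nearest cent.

$308681.28

Value at end of year 4: C₁ / (r − g) = $16,500.00 / (0.082 − 0.043) = $423,076.9231
Discount to today: PV = $423,076.9231 / (1 + 0.082)^4 = $423,076.9231 / 1.370595 = $308,681.28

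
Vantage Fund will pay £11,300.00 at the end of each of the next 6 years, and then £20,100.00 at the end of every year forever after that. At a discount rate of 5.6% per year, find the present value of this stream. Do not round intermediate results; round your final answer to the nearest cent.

£315106.91

PV of 6-year annuity: £11,300.00 × [1 − (1+0.056)^−6] / 0.056 = 56271.00121
Perpetuity value at year 6: £20,100.00 / 0.056 = 358928.57143
PV of perpetuity: 358928.57143 / (1+0.056)^6 = 258835.90555
Total PV = 56271.00121 + 258835.90555 = 315106.90677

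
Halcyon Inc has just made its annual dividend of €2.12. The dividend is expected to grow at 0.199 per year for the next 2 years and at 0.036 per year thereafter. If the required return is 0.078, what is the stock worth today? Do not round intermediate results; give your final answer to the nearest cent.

D_1 = 2.54188
D_2 = 3.04771
Terminal value at year 2: TV = D_2×(1+g_2)/(r−g_2) = 3.15743/0.042 = 75.17695
P_0 = D_1/(1+r)^1 + D_2/(1+r)^2 + TV/(1+r)^2
    = 2.35796 + 2.62263 + 64.69149 = 69.67208

€69.67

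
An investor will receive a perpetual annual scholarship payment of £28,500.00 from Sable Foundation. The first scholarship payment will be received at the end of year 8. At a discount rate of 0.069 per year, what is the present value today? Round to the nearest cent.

Value at end of year 7: C / r = £28,500.00 / 0.069 = £413,043.4783
Discount to today: PV = £413,043.4783 / (1 + 0.069)^7 = £413,043.4783 / 1.595306 = £258,911.79

£258911.79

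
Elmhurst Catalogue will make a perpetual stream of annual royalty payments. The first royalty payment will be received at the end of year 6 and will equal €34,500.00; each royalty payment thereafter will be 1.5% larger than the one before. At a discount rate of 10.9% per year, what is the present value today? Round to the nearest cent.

€218793.04

Value at end of year 5: C₁ / (r − g) = €34,500.00 / (0.109 − 0.015) = €367,021.2766
Discount to today: PV = €367,021.2766 / (1 + 0.109)^5 = €367,021.2766 / 1.677481 = €218,793.04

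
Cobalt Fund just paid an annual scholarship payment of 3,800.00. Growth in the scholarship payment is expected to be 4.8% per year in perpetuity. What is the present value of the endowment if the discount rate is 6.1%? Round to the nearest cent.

306338.46

D₁ = D₀ × (1 + g) = 3,800.00 × 1.048 = 3,982.4000
Growing perpetuity: P = D₁ / (r − g) = 3,982.4000 / (0.061 − 0.048) = 306,338.46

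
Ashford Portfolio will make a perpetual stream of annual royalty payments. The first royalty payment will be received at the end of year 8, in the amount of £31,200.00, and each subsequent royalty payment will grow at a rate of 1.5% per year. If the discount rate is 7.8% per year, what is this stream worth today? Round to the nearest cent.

£292740.44

Value at end of year 7: C₁ / (r − g) = £31,200.00 / (0.078 − 0.015) = £495,238.0952
Discount to today: PV = £495,238.0952 / (1 + 0.078)^7 = £495,238.0952 / 1.691731 = £292,740.44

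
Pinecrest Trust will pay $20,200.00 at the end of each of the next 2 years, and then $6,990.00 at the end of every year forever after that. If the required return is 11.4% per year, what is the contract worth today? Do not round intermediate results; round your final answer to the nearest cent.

$83818.63

PV of 2-year annuity: $20,200.00 × [1 − (1+0.114)^−2] / 0.114 = 34410.10285
Perpetuity value at year 2: $6,990.00 / 0.114 = 61315.78947
PV of perpetuity: 61315.78947 / (1+0.114)^2 = 49408.53111
Total PV = 34410.10285 + 49408.53111 = 83818.63396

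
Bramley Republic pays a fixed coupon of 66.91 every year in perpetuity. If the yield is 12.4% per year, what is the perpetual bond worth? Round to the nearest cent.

539.60

Level perpetuity: PV = C / r = 66.91 / 0.124 = 539.60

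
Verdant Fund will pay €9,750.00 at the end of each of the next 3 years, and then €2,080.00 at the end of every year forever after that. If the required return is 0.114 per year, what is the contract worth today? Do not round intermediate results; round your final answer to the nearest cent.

PV of 3-year annuity: €9,750.00 × [1 − (1+0.114)^−3] / 0.114 = 23661.43337
Perpetuity value at year 3: €2,080.00 / 0.114 = 18245.61404
PV of perpetuity: 18245.61404 / (1+0.114)^3 = 13197.84158
Total PV = 23661.43337 + 13197.84158 = 36859.27495

€36859.27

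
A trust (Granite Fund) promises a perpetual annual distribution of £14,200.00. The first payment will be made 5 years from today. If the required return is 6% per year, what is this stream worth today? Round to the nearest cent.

Value at end of year 4: C / r = £14,200.00 / 0.06 = £236,666.6667
Discount to today: PV = £236,666.6667 / (1 + 0.06)^4 = £236,666.6667 / 1.262477 = £187,462.17

£187462.17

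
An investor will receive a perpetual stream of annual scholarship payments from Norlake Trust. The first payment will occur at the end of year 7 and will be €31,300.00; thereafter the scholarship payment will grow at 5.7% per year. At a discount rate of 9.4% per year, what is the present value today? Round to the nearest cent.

Value at end of year 6: C₁ / (r − g) = €31,300.00 / (0.094 − 0.057) = €845,945.9459
Discount to today: PV = €845,945.9459 / (1 + 0.094)^6 = €845,945.9459 / 1.714368 = €493,444.92

€493444.92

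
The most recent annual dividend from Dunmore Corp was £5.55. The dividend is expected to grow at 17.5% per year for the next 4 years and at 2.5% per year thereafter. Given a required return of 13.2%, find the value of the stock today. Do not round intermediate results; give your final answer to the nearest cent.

D_1 = 6.52125
D_2 = 7.66247
D_3 = 9.00340
D_4 = 10.57900
Terminal value at year 4: TV = D_4×(1+g_2)/(r−g_2) = 10.84347/0.107 = 101.34085
P_0 = D_1/(1+r)^1 + D_2/(1+r)^2 + D_3/(1+r)^3 + D_4/(1+r)^4 + TV/(1+r)^4
    = 5.76082 + 5.97965 + 6.20679 + 6.44256 + 61.71615 = 86.10598

£86.11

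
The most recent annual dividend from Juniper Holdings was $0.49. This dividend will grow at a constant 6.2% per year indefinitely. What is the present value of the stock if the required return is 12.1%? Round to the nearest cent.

$8.82

D₁ = D₀ × (1 + g) = $0.49 × 1.062 = $0.5204
Growing perpetuity: P = D₁ / (r − g) = $0.5204 / (0.121 − 0.062) = $8.82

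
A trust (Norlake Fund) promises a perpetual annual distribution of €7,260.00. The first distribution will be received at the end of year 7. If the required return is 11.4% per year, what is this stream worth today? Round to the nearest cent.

€33321.20

Value at end of year 6: C / r = €7,260.00 / 0.114 = €63,684.2105
Discount to today: PV = €63,684.2105 / (1 + 0.114)^6 = €63,684.2105 / 1.911222 = €33,321.20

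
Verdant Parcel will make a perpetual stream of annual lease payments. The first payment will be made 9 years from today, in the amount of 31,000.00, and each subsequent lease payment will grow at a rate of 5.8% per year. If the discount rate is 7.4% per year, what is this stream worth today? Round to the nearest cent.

1094479.07

Value at end of year 8: C₁ / (r − g) = 31,000.00 / (0.074 − 0.058) = 1,937,500.0000
Discount to today: PV = 1,937,500.0000 / (1 + 0.074)^8 = 1,937,500.0000 / 1.770249 = 1,094,479.07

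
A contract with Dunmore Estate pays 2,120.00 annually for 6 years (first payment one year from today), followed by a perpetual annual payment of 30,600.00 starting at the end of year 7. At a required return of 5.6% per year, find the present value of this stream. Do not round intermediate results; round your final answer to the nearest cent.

404605.73

PV of 6-year annuity: 2,120.00 × [1 − (1+0.056)^−6] / 0.056 = 10557.03740
Perpetuity value at year 6: 30,600.00 / 0.056 = 546428.57143
PV of perpetuity: 546428.57143 / (1+0.056)^6 = 394048.69203
Total PV = 10557.03740 + 394048.69203 = 404605.72943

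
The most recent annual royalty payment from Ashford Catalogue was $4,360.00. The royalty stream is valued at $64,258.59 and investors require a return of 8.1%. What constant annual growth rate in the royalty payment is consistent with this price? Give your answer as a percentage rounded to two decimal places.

P = D₀(1+g)/(r−g) ⇒ P(r−g) = D₀(1+g) ⇒ g(P+D₀) = P·r − D₀
g = (P·r − D₀)/(P + D₀) = ($64,258.59×0.081 − $4,360.00) / ($64,258.59 + $4,360.00) = 0.012314

1.23%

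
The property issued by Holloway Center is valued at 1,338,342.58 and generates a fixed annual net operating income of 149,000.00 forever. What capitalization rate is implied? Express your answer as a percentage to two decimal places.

P = C/r ⇒ r = C/P = 149,000.00/1,338,342.58 = 0.111332

11.13%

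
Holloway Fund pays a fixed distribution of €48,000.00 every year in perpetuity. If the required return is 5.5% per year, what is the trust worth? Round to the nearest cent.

€872727.27

Level perpetuity: PV = C / r = €48,000.00 / 0.055 = €872,727.27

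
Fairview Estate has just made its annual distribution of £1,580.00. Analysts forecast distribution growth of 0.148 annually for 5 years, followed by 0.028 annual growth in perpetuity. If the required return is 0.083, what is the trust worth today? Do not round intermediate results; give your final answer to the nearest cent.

£48964.95

D_1 = 1813.84000
D_2 = 2082.28832
D_3 = 2390.46699
D_4 = 2744.25611
D_5 = 3150.40601
Terminal value at year 5: TV = D_5×(1+g_2)/(r−g_2) = 3238.61738/0.055 = 58883.95233
P_0 = D_1/(1+r)^1 + D_2/(1+r)^2 + D_3/(1+r)^3 + D_4/(1+r)^4 + D_5/(1+r)^5 + TV/(1+r)^5
    = 1674.82918 + 1775.34986 + 1881.90364 + 1994.85261 + 2114.58060 + 39523.43382 = 48964.94970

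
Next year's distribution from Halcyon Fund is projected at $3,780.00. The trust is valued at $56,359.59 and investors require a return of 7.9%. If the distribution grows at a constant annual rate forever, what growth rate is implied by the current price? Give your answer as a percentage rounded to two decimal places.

1.19%

P = D₁/(r−g) ⇒ g = r − D₁/P = 0.079 − $3,780.00/$56,359.59 = 0.011931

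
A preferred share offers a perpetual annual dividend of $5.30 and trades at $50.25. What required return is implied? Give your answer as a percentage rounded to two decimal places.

10.55%

P = C/r ⇒ r = C/P = $5.30/$50.25 = 0.105473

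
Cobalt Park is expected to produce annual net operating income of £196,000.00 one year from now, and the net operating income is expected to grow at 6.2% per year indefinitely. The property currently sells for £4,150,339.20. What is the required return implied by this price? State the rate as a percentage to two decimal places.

P = D₁/(r − g) ⇒ r = D₁/P + g = £196,000.0000/£4,150,339.20 + 0.062 = 0.047225 + 0.062 = 0.109225

10.92%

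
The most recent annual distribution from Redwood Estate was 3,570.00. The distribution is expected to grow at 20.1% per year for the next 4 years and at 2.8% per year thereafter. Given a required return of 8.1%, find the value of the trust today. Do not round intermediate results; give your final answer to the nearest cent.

124208.43

D_1 = 4287.57000
D_2 = 5149.37157
D_3 = 6184.39526
D_4 = 7427.45870
Terminal value at year 4: TV = D_4×(1+g_2)/(r−g_2) = 7635.42755/0.053 = 144064.67067
P_0 = D_1/(1+r)^1 + D_2/(1+r)^2 + D_3/(1+r)^3 + D_4/(1+r)^4 + TV/(1+r)^4
    = 3966.29972 + 4406.59201 + 4895.76041 + 5439.23058 + 105500.54787 = 124208.43061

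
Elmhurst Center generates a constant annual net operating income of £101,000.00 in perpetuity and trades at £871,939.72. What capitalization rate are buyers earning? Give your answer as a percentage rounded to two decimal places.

11.58%

P = C/r ⇒ r = C/P = £101,000.00/£871,939.72 = 0.115834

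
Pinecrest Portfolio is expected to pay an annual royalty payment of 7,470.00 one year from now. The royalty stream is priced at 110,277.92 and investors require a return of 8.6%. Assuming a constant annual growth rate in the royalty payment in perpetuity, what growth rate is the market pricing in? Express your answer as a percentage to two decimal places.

1.83%

P = D₁/(r−g) ⇒ g = r − D₁/P = 0.086 − 7,470.00/110,277.92 = 0.018262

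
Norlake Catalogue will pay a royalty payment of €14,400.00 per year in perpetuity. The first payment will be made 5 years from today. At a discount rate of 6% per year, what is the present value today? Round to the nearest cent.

Value at end of year 4: C / r = €14,400.00 / 0.06 = €240,000.0000
Discount to today: PV = €240,000.0000 / (1 + 0.06)^4 = €240,000.0000 / 1.262477 = €190,102.48

€190102.48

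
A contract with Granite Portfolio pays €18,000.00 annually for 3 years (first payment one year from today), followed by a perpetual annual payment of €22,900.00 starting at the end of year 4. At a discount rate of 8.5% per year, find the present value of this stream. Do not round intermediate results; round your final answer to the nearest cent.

PV of 3-year annuity: €18,000.00 × [1 − (1+0.085)^−3] / 0.085 = 45972.40269
Perpetuity value at year 3: €22,900.00 / 0.085 = 269411.76471
PV of perpetuity: 269411.76471 / (1+0.085)^3 = 210924.65240
Total PV = 45972.40269 + 210924.65240 = 256897.05509

€256897.06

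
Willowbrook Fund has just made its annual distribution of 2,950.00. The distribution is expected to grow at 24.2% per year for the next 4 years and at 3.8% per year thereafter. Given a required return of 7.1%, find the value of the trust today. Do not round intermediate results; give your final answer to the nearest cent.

D_1 = 3663.90000
D_2 = 4550.56380
D_3 = 5651.80024
D_4 = 7019.53590
Terminal value at year 4: TV = D_4×(1+g_2)/(r−g_2) = 7286.27826/0.033 = 220796.31096
P_0 = D_1/(1+r)^1 + D_2/(1+r)^2 + D_3/(1+r)^3 + D_4/(1+r)^4 + TV/(1+r)^4
    = 3421.00840 + 3967.21983 + 4600.64148 + 5335.19769 + 167816.21811 = 185140.28551

185140.29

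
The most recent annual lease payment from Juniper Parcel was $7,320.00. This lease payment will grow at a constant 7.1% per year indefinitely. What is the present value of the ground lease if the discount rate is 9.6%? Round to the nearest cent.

D₁ = D₀ × (1 + g) = $7,320.00 × 1.071 = $7,839.7200
Growing perpetuity: P = D₁ / (r − g) = $7,839.7200 / (0.096 − 0.071) = $313,588.80

$313588.80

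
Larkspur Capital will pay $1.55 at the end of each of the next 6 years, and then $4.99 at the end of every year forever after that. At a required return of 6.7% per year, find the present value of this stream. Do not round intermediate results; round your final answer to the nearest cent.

PV of 6-year annuity: $1.55 × [1 − (1+0.067)^−6] / 0.067 = 7.45706
Perpetuity value at year 6: $4.99 / 0.067 = 74.47761
PV of perpetuity: 74.47761 / (1+0.067)^6 = 50.47069
Total PV = 7.45706 + 50.47069 = 57.92775

$57.93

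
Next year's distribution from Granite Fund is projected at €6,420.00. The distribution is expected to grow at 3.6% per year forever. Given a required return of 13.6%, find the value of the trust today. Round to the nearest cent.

Growing perpetuity: P = D₁ / (r − g) = €6,420.0000 / (0.136 − 0.036) = €64,200.00

€64200.00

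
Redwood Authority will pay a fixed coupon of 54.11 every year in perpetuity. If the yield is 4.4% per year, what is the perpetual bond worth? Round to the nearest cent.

1229.77

Level perpetuity: PV = C / r = 54.11 / 0.044 = 1,229.77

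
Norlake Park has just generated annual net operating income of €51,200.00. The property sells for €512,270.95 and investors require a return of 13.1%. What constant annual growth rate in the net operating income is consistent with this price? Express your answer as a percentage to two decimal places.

P = D₀(1+g)/(r−g) ⇒ P(r−g) = D₀(1+g) ⇒ g(P+D₀) = P·r − D₀
g = (P·r − D₀)/(P + D₀) = (€512,270.95×0.131 − €51,200.00) / (€512,270.95 + €51,200.00) = 0.028231

2.82%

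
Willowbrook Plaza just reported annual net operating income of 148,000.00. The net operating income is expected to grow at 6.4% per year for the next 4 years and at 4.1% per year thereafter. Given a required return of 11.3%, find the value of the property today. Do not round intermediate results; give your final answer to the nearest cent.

D_1 = 157472.00000
D_2 = 167550.20800
D_3 = 178273.42131
D_4 = 189682.92028
Terminal value at year 4: TV = D_4×(1+g_2)/(r−g_2) = 197459.92001/0.072 = 2742498.88899
P_0 = D_1/(1+r)^1 + D_2/(1+r)^2 + D_3/(1+r)^3 + D_4/(1+r)^4 + TV/(1+r)^4
    = 141484.27673 + 135255.40920 + 129300.76854 + 123608.28188 + 1787169.74216 = 2316818.47851

2316818.48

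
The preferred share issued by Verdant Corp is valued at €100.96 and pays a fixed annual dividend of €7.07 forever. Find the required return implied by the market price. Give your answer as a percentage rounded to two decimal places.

7.00%

P = C/r ⇒ r = C/P = €7.07/€100.96 = 0.070028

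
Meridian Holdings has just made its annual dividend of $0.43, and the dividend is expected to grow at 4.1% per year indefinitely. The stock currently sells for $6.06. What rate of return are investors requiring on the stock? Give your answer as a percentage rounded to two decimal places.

D₁ = $0.43 × 1.041 = $0.4476
P = D₁/(r − g) ⇒ r = D₁/P + g = $0.4476/$6.06 + 0.041 = 0.073866 + 0.041 = 0.114866

11.49%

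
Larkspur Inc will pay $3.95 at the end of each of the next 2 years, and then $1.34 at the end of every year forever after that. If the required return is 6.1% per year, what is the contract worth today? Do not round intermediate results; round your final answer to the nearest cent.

PV of 2-year annuity: $3.95 × [1 − (1+0.061)^−2] / 0.061 = 7.23177
Perpetuity value at year 2: $1.34 / 0.061 = 21.96721
PV of perpetuity: 21.96721 / (1+0.061)^2 = 19.51391
Total PV = 7.23177 + 19.51391 = 26.74567

$26.75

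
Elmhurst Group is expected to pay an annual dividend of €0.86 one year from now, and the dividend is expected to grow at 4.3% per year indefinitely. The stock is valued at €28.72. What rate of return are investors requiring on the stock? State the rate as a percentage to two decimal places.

7.29%

P = D₁/(r − g) ⇒ r = D₁/P + g = €0.8600/€28.72 + 0.043 = 0.029944 + 0.043 = 0.072944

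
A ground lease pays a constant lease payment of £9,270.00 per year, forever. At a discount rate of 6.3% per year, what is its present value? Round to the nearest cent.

£147142.86

Level perpetuity: PV = C / r = £9,270.00 / 0.063 = £147,142.86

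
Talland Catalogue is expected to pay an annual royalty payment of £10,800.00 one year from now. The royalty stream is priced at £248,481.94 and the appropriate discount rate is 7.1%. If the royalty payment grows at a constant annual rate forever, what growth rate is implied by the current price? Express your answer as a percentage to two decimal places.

2.75%

P = D₁/(r−g) ⇒ g = r − D₁/P = 0.071 − £10,800.00/£248,481.94 = 0.027536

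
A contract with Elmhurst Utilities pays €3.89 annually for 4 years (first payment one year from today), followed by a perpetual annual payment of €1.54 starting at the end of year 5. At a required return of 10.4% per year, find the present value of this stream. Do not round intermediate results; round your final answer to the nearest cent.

PV of 4-year annuity: €3.89 × [1 − (1+0.104)^−4] / 0.104 = 12.22476
Perpetuity value at year 4: €1.54 / 0.104 = 14.80769
PV of perpetuity: 14.80769 / (1+0.104)^4 = 9.96807
Total PV = 12.22476 + 9.96807 = 22.19283

€22.19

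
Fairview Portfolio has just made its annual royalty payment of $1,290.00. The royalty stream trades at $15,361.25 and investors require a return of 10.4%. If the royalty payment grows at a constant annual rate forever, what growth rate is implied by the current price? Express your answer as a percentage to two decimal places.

P = D₀(1+g)/(r−g) ⇒ P(r−g) = D₀(1+g) ⇒ g(P+D₀) = P·r − D₀
g = (P·r − D₀)/(P + D₀) = ($15,361.25×0.104 − $1,290.00) / ($15,361.25 + $1,290.00) = 0.018471

1.85%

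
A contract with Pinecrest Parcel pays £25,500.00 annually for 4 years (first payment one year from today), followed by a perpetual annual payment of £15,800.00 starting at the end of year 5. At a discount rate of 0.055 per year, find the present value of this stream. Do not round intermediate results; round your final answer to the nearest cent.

PV of 4-year annuity: £25,500.00 × [1 − (1+0.055)^−4] / 0.055 = 89381.32811
Perpetuity value at year 4: £15,800.00 / 0.055 = 287272.72727
PV of perpetuity: 287272.72727 / (1+0.055)^4 = 231891.35535
Total PV = 89381.32811 + 231891.35535 = 321272.68345

£321272.68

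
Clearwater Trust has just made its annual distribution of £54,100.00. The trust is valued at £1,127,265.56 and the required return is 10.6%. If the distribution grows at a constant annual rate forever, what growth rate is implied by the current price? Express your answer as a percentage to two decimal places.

5.54%

P = D₀(1+g)/(r−g) ⇒ P(r−g) = D₀(1+g) ⇒ g(P+D₀) = P·r − D₀
g = (P·r − D₀)/(P + D₀) = (£1,127,265.56×0.106 − £54,100.00) / (£1,127,265.56 + £54,100.00) = 0.055351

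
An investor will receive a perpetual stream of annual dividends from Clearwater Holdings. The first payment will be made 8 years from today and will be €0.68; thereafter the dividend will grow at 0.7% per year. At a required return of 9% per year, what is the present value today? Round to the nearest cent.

€4.48

Value at end of year 7: C₁ / (r − g) = €0.68 / (0.09 − 0.007) = €8.1928
Discount to today: PV = €8.1928 / (1 + 0.09)^7 = €8.1928 / 1.828039 = €4.48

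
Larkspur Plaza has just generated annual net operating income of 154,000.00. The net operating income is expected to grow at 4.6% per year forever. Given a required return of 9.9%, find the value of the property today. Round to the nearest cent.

D₁ = D₀ × (1 + g) = 154,000.00 × 1.046 = 161,084.0000
Growing perpetuity: P = D₁ / (r − g) = 161,084.0000 / (0.099 − 0.046) = 3,039,320.75

3039320.75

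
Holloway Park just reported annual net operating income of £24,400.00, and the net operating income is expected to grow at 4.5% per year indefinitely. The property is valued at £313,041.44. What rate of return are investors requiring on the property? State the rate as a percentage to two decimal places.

D₁ = £24,400.00 × 1.045 = £25,498.0000
P = D₁/(r − g) ⇒ r = D₁/P + g = £25,498.0000/£313,041.44 + 0.045 = 0.081452 + 0.045 = 0.126452

12.65%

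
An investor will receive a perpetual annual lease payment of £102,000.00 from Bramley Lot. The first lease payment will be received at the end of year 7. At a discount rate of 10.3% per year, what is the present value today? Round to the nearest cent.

Value at end of year 6: C / r = £102,000.00 / 0.103 = £990,291.2621
Discount to today: PV = £990,291.2621 / (1 + 0.103)^6 = £990,291.2621 / 1.800749 = £549,933.12

£549933.12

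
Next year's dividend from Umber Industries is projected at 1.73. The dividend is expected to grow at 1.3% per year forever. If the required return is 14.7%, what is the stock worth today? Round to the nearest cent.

12.91

Growing perpetuity: P = D₁ / (r − g) = 1.7300 / (0.147 − 0.013) = 12.91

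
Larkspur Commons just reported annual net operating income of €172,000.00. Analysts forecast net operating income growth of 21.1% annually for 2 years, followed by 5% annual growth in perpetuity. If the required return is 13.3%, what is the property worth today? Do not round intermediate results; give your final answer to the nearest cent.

D_1 = 208292.00000
D_2 = 252241.61200
Terminal value at year 2: TV = D_2×(1+g_2)/(r−g_2) = 264853.69260/0.083 = 3191008.34458
P_0 = D_1/(1+r)^1 + D_2/(1+r)^2 + TV/(1+r)^2
    = 183841.12974 + 196497.44759 + 2485811.08398 = 2866149.66131

€2866149.66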